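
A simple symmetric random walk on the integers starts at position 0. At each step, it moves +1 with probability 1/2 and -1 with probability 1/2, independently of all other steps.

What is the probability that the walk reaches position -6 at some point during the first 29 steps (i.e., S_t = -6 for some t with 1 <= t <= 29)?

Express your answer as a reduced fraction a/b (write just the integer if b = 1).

Answer: 35558423/134217728

Derivation:
Count via complement. Let g(t,s) = #length-t paths at position s with S_1..S_t all ≠ -6.
g(t,s) = g(t-1,s-1) + g(t-1,s+1) for s ≠ -6; g(t,-6) = 0.
t=0: g(0,0)=1
t=1: g(1,-1)=1 g(1,1)=1
t=2: g(2,-2)=1 g(2,0)=2 g(2,2)=1
t=3: g(3,-3)=1 g(3,-1)=3 g(3,1)=3 g(3,3)=1
t=4: g(4,-4)=1 g(4,-2)=4 g(4,0)=6 g(4,2)=4 g(4,4)=1
t=5: g(5,-5)=1 g(5,-3)=5 g(5,-1)=10 g(5,1)=10 g(5,3)=5 g(5,5)=1
t=6: g(6,-4)=6 g(6,-2)=15 g(6,0)=20 g(6,2)=15 g(6,4)=6 g(6,6)=1
t=7: g(7,-5)=6 g(7,-3)=21 g(7,-1)=35 g(7,1)=35 g(7,3)=21 g(7,5)=7 g(7,7)=1
t=8: g(8,-4)=27 g(8,-2)=56 g(8,0)=70 g(8,2)=56 g(8,4)=28 g(8,6)=8 g(8,8)=1
t=9: g(9,-5)=27 g(9,-3)=83 g(9,-1)=126 g(9,1)=126 g(9,3)=84 g(9,5)=36 g(9,7)=9 g(9,9)=1
t=10: g(10,-4)=110 g(10,-2)=209 g(10,0)=252 g(10,2)=210 g(10,4)=120 g(10,6)=45 g(10,8)=10 g(10,10)=1
t=11: g(11,-5)=110 g(11,-3)=319 g(11,-1)=461 g(11,1)=462 g(11,3)=330 g(11,5)=165 g(11,7)=55 g(11,9)=11 g(11,11)=1
t=12: g(12,-4)=429 g(12,-2)=780 g(12,0)=923 g(12,2)=792 g(12,4)=495 g(12,6)=220 g(12,8)=66 g(12,10)=12 g(12,12)=1
t=13: g(13,-5)=429 g(13,-3)=1209 g(13,-1)=1703 g(13,1)=1715 g(13,3)=1287 g(13,5)=715 g(13,7)=286 g(13,9)=78 g(13,11)=13 g(13,13)=1
t=14: g(14,-4)=1638 g(14,-2)=2912 g(14,0)=3418 g(14,2)=3002 g(14,4)=2002 g(14,6)=1001 g(14,8)=364 g(14,10)=91 g(14,12)=14 g(14,14)=1
t=15: g(15,-5)=1638 g(15,-3)=4550 g(15,-1)=6330 g(15,1)=6420 g(15,3)=5004 g(15,5)=3003 g(15,7)=1365 g(15,9)=455 g(15,11)=105 g(15,13)=15 g(15,15)=1
t=16: g(16,-4)=6188 g(16,-2)=10880 g(16,0)=12750 g(16,2)=11424 g(16,4)=8007 g(16,6)=4368 g(16,8)=1820 g(16,10)=560 g(16,12)=120 g(16,14)=16 g(16,16)=1
t=17: g(17,-5)=6188 g(17,-3)=17068 g(17,-1)=23630 g(17,1)=24174 g(17,3)=19431 g(17,5)=12375 g(17,7)=6188 g(17,9)=2380 g(17,11)=680 g(17,13)=136 g(17,15)=17 g(17,17)=1
t=18: g(18,-4)=23256 g(18,-2)=40698 g(18,0)=47804 g(18,2)=43605 g(18,4)=31806 g(18,6)=18563 g(18,8)=8568 g(18,10)=3060 g(18,12)=816 g(18,14)=153 g(18,16)=18 g(18,18)=1
t=19: g(19,-5)=23256 g(19,-3)=63954 g(19,-1)=88502 g(19,1)=91409 g(19,3)=75411 g(19,5)=50369 g(19,7)=27131 g(19,9)=11628 g(19,11)=3876 g(19,13)=969 g(19,15)=171 g(19,17)=19 g(19,19)=1
t=20: g(20,-4)=87210 g(20,-2)=152456 g(20,0)=179911 g(20,2)=166820 g(20,4)=125780 g(20,6)=77500 g(20,8)=38759 g(20,10)=15504 g(20,12)=4845 g(20,14)=1140 g(20,16)=190 g(20,18)=20 g(20,20)=1
t=21: g(21,-5)=87210 g(21,-3)=239666 g(21,-1)=332367 g(21,1)=346731 g(21,3)=292600 g(21,5)=203280 g(21,7)=116259 g(21,9)=54263 g(21,11)=20349 g(21,13)=5985 g(21,15)=1330 g(21,17)=210 g(21,19)=21 g(21,21)=1
t=22: g(22,-4)=326876 g(22,-2)=572033 g(22,0)=679098 g(22,2)=639331 g(22,4)=495880 g(22,6)=319539 g(22,8)=170522 g(22,10)=74612 g(22,12)=26334 g(22,14)=7315 g(22,16)=1540 g(22,18)=231 g(22,20)=22 g(22,22)=1
t=23: g(23,-5)=326876 g(23,-3)=898909 g(23,-1)=1251131 g(23,1)=1318429 g(23,3)=1135211 g(23,5)=815419 g(23,7)=490061 g(23,9)=245134 g(23,11)=100946 g(23,13)=33649 g(23,15)=8855 g(23,17)=1771 g(23,19)=253 g(23,21)=23 g(23,23)=1
t=24: g(24,-4)=1225785 g(24,-2)=2150040 g(24,0)=2569560 g(24,2)=2453640 g(24,4)=1950630 g(24,6)=1305480 g(24,8)=735195 g(24,10)=346080 g(24,12)=134595 g(24,14)=42504 g(24,16)=10626 g(24,18)=2024 g(24,20)=276 g(24,22)=24 g(24,24)=1
t=25: g(25,-5)=1225785 g(25,-3)=3375825 g(25,-1)=4719600 g(25,1)=5023200 g(25,3)=4404270 g(25,5)=3256110 g(25,7)=2040675 g(25,9)=1081275 g(25,11)=480675 g(25,13)=177099 g(25,15)=53130 g(25,17)=12650 g(25,19)=2300 g(25,21)=300 g(25,23)=25 g(25,25)=1
t=26: g(26,-4)=4601610 g(26,-2)=8095425 g(26,0)=9742800 g(26,2)=9427470 g(26,4)=7660380 g(26,6)=5296785 g(26,8)=3121950 g(26,10)=1561950 g(26,12)=657774 g(26,14)=230229 g(26,16)=65780 g(26,18)=14950 g(26,20)=2600 g(26,22)=325 g(26,24)=26 g(26,26)=1
t=27: g(27,-5)=4601610 g(27,-3)=12697035 g(27,-1)=17838225 g(27,1)=19170270 g(27,3)=17087850 g(27,5)=12957165 g(27,7)=8418735 g(27,9)=4683900 g(27,11)=2219724 g(27,13)=888003 g(27,15)=296009 g(27,17)=80730 g(27,19)=17550 g(27,21)=2925 g(27,23)=351 g(27,25)=27 g(27,27)=1
t=28: g(28,-4)=17298645 g(28,-2)=30535260 g(28,0)=37008495 g(28,2)=36258120 g(28,4)=30045015 g(28,6)=21375900 g(28,8)=13102635 g(28,10)=6903624 g(28,12)=3107727 g(28,14)=1184012 g(28,16)=376739 g(28,18)=98280 g(28,20)=20475 g(28,22)=3276 g(28,24)=378 g(28,26)=28 g(28,28)=1
t=29: g(29,-5)=17298645 g(29,-3)=47833905 g(29,-1)=67543755 g(29,1)=73266615 g(29,3)=66303135 g(29,5)=51420915 g(29,7)=34478535 g(29,9)=20006259 g(29,11)=10011351 g(29,13)=4291739 g(29,15)=1560751 g(29,17)=475019 g(29,19)=118755 g(29,21)=23751 g(29,23)=3654 g(29,25)=406 g(29,27)=29 g(29,29)=1
Paths never hitting -6: Σ_s g(29,s) = 394637220
Paths hitting -6: 2^29 - 394637220 = 142233692
P = 142233692/536870912 = 35558423/134217728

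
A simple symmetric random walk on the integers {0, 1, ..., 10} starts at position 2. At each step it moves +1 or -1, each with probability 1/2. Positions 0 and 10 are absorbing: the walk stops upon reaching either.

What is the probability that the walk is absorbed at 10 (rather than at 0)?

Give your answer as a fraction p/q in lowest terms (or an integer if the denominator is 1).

Answer: 1/5

Derivation:
Symmetric walk (p = 1/2): the harmonic-function argument gives P(hit 10 before 0 | start at 2) = a/N.
P = 2/10 = 1/5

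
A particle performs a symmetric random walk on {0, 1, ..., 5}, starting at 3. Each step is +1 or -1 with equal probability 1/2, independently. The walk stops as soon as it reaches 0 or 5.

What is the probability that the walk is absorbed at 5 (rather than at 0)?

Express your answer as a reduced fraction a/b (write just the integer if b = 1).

Symmetric walk (p = 1/2): the harmonic-function argument gives P(hit 5 before 0 | start at 3) = a/N.
P = 3/5 = 3/5

Answer: 3/5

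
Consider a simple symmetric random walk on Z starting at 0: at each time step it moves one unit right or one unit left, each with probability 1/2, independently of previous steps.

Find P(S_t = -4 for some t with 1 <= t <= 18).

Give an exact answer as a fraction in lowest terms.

Count via complement. Let g(t,s) = #length-t paths at position s with S_1..S_t all ≠ -4.
g(t,s) = g(t-1,s-1) + g(t-1,s+1) for s ≠ -4; g(t,-4) = 0.
t=0: g(0,0)=1
t=1: g(1,-1)=1 g(1,1)=1
t=2: g(2,-2)=1 g(2,0)=2 g(2,2)=1
t=3: g(3,-3)=1 g(3,-1)=3 g(3,1)=3 g(3,3)=1
t=4: g(4,-2)=4 g(4,0)=6 g(4,2)=4 g(4,4)=1
t=5: g(5,-3)=4 g(5,-1)=10 g(5,1)=10 g(5,3)=5 g(5,5)=1
t=6: g(6,-2)=14 g(6,0)=20 g(6,2)=15 g(6,4)=6 g(6,6)=1
t=7: g(7,-3)=14 g(7,-1)=34 g(7,1)=35 g(7,3)=21 g(7,5)=7 g(7,7)=1
t=8: g(8,-2)=48 g(8,0)=69 g(8,2)=56 g(8,4)=28 g(8,6)=8 g(8,8)=1
t=9: g(9,-3)=48 g(9,-1)=117 g(9,1)=125 g(9,3)=84 g(9,5)=36 g(9,7)=9 g(9,9)=1
t=10: g(10,-2)=165 g(10,0)=242 g(10,2)=209 g(10,4)=120 g(10,6)=45 g(10,8)=10 g(10,10)=1
t=11: g(11,-3)=165 g(11,-1)=407 g(11,1)=451 g(11,3)=329 g(11,5)=165 g(11,7)=55 g(11,9)=11 g(11,11)=1
t=12: g(12,-2)=572 g(12,0)=858 g(12,2)=780 g(12,4)=494 g(12,6)=220 g(12,8)=66 g(12,10)=12 g(12,12)=1
t=13: g(13,-3)=572 g(13,-1)=1430 g(13,1)=1638 g(13,3)=1274 g(13,5)=714 g(13,7)=286 g(13,9)=78 g(13,11)=13 g(13,13)=1
t=14: g(14,-2)=2002 g(14,0)=3068 g(14,2)=2912 g(14,4)=1988 g(14,6)=1000 g(14,8)=364 g(14,10)=91 g(14,12)=14 g(14,14)=1
t=15: g(15,-3)=2002 g(15,-1)=5070 g(15,1)=5980 g(15,3)=4900 g(15,5)=2988 g(15,7)=1364 g(15,9)=455 g(15,11)=105 g(15,13)=15 g(15,15)=1
t=16: g(16,-2)=7072 g(16,0)=11050 g(16,2)=10880 g(16,4)=7888 g(16,6)=4352 g(16,8)=1819 g(16,10)=560 g(16,12)=120 g(16,14)=16 g(16,16)=1
t=17: g(17,-3)=7072 g(17,-1)=18122 g(17,1)=21930 g(17,3)=18768 g(17,5)=12240 g(17,7)=6171 g(17,9)=2379 g(17,11)=680 g(17,13)=136 g(17,15)=17 g(17,17)=1
t=18: g(18,-2)=25194 g(18,0)=40052 g(18,2)=40698 g(18,4)=31008 g(18,6)=18411 g(18,8)=8550 g(18,10)=3059 g(18,12)=816 g(18,14)=153 g(18,16)=18 g(18,18)=1
Paths never hitting -4: Σ_s g(18,s) = 167960
Paths hitting -4: 2^18 - 167960 = 94184
P = 94184/262144 = 11773/32768

Answer: 11773/32768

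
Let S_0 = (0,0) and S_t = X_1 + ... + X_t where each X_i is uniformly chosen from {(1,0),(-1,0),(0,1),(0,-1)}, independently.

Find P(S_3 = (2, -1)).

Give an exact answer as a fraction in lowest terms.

Answer: 3/64

Derivation:
Let h be the number of horizontal steps (so 3-h are vertical). To end at (2,-1) need (h+2)/2 right-steps and ((3-h)-1)/2 up-steps.
Sum over h with 2 ≤ h ≤ 2, h ≡ 0 (mod 2), 3-h ≡ 1 (mod 2):
h=2: C(3,2)·C(2,2)·C(1,0) = 3·1·1 = 3
Total favorable: 3
Total paths: 4^3 = 64
P = 3/64 = 3/64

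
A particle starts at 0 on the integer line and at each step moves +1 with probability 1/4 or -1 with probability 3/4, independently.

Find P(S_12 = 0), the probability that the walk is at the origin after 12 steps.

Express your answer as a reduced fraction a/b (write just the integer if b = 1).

To be at 0 after 12 steps: need exactly 6 steps of +1 and 6 of -1.
Number of such sequences: C(12,6) = 924
Each has probability (1/4)^6 · (3/4)^6 = 729/16777216
P = 924 · 729/16777216 = 168399/4194304

Answer: 168399/4194304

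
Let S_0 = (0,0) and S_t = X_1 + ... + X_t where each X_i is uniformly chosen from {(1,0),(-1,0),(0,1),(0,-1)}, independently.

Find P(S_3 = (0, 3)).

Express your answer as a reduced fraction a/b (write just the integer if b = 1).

Let h be the number of horizontal steps (so 3-h are vertical). To end at (0,3) need (h+0)/2 right-steps and ((3-h)+3)/2 up-steps.
Sum over h with 0 ≤ h ≤ 0, h ≡ 0 (mod 2), 3-h ≡ 1 (mod 2):
h=0: C(3,0)·C(0,0)·C(3,3) = 1·1·1 = 1
Total favorable: 1
Total paths: 4^3 = 64
P = 1/64 = 1/64

Answer: 1/64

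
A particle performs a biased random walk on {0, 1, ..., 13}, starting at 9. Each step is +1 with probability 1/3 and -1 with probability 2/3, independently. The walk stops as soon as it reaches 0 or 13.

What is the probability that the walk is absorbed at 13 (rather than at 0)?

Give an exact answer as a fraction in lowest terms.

Biased walk: p = 1/3, q = 2/3, r = q/p = 2
Gambler's ruin: P(hit 13 before 0 | start at 9) = (1 - r^a)/(1 - r^N)
r^9 = 512; r^13 = 8192
P = (1 - 512) / (1 - 8192) = -511 / -8191 = 511/8191

Answer: 511/8191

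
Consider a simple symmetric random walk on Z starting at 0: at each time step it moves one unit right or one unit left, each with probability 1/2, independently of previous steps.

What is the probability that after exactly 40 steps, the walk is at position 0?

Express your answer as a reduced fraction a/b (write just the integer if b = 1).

Answer: 34461632205/274877906944

Derivation:
To return to 0 after 40 steps: need exactly 20 steps of +1 and 20 of -1.
Favorable paths: C(40,20) = 137846528820
Total paths: 2^40 = 1099511627776
P = 137846528820/1099511627776 = 34461632205/274877906944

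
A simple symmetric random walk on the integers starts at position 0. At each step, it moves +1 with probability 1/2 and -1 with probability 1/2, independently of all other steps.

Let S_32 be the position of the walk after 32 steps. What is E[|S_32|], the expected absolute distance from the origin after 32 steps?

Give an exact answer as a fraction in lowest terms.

S_32 takes values m ≡ 0 (mod 2) with |m| ≤ 32; P(S_32=m) = C(32,(32+m)/2)/2^32.
Total paths: 2^32 = 4294967296
Distribution: P(S=-32)=1/4294967296, P(S=-30)=32/4294967296, P(S=-28)=496/4294967296, P(S=-26)=4960/4294967296, P(S=-24)=35960/4294967296, P(S=-22)=201376/4294967296, P(S=-20)=906192/4294967296, P(S=-18)=3365856/4294967296, P(S=-16)=10518300/4294967296, P(S=-14)=28048800/4294967296, P(S=-12)=64512240/4294967296, P(S=-10)=129024480/4294967296, P(S=-8)=225792840/4294967296, P(S=-6)=347373600/4294967296, P(S=-4)=471435600/4294967296, P(S=-2)=565722720/4294967296, P(S=0)=601080390/4294967296, P(S=2)=565722720/4294967296, P(S=4)=471435600/4294967296, P(S=6)=347373600/4294967296, P(S=8)=225792840/4294967296, P(S=10)=129024480/4294967296, P(S=12)=64512240/4294967296, P(S=14)=28048800/4294967296, P(S=16)=10518300/4294967296, P(S=18)=3365856/4294967296, P(S=20)=906192/4294967296, P(S=22)=201376/4294967296, P(S=24)=35960/4294967296, P(S=26)=4960/4294967296, P(S=28)=496/4294967296, P(S=30)=32/4294967296, P(S=32)=1/4294967296
E[|S_32|] = Σ_m |m|·P(S_32=m) = 19234572480/4294967296 = 300540195/67108864

Answer: 300540195/67108864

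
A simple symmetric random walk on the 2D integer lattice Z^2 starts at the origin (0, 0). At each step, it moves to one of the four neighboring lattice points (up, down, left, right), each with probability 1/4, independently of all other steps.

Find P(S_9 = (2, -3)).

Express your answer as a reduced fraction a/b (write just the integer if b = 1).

Answer: 567/32768

Derivation:
Let h be the number of horizontal steps (so 9-h are vertical). To end at (2,-3) need (h+2)/2 right-steps and ((9-h)-3)/2 up-steps.
Sum over h with 2 ≤ h ≤ 6, h ≡ 0 (mod 2), 9-h ≡ 1 (mod 2):
h=2: C(9,2)·C(2,2)·C(7,2) = 36·1·21 = 756
h=4: C(9,4)·C(4,3)·C(5,1) = 126·4·5 = 2520
h=6: C(9,6)·C(6,4)·C(3,0) = 84·15·1 = 1260
Total favorable: 4536
Total paths: 4^9 = 262144
P = 4536/262144 = 567/32768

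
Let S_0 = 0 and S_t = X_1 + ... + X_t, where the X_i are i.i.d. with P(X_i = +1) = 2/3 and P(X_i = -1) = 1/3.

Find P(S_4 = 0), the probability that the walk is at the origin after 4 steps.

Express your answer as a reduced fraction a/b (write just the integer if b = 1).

To be at 0 after 4 steps: need exactly 2 steps of +1 and 2 of -1.
Number of such sequences: C(4,2) = 6
Each has probability (2/3)^2 · (1/3)^2 = 4/81
P = 6 · 4/81 = 8/27

Answer: 8/27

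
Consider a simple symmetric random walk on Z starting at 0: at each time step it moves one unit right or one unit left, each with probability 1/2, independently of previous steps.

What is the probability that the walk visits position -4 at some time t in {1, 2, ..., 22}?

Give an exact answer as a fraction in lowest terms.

Answer: 106135/262144

Derivation:
Count via complement. Let g(t,s) = #length-t paths at position s with S_1..S_t all ≠ -4.
g(t,s) = g(t-1,s-1) + g(t-1,s+1) for s ≠ -4; g(t,-4) = 0.
t=0: g(0,0)=1
t=1: g(1,-1)=1 g(1,1)=1
t=2: g(2,-2)=1 g(2,0)=2 g(2,2)=1
t=3: g(3,-3)=1 g(3,-1)=3 g(3,1)=3 g(3,3)=1
t=4: g(4,-2)=4 g(4,0)=6 g(4,2)=4 g(4,4)=1
t=5: g(5,-3)=4 g(5,-1)=10 g(5,1)=10 g(5,3)=5 g(5,5)=1
t=6: g(6,-2)=14 g(6,0)=20 g(6,2)=15 g(6,4)=6 g(6,6)=1
t=7: g(7,-3)=14 g(7,-1)=34 g(7,1)=35 g(7,3)=21 g(7,5)=7 g(7,7)=1
t=8: g(8,-2)=48 g(8,0)=69 g(8,2)=56 g(8,4)=28 g(8,6)=8 g(8,8)=1
t=9: g(9,-3)=48 g(9,-1)=117 g(9,1)=125 g(9,3)=84 g(9,5)=36 g(9,7)=9 g(9,9)=1
t=10: g(10,-2)=165 g(10,0)=242 g(10,2)=209 g(10,4)=120 g(10,6)=45 g(10,8)=10 g(10,10)=1
t=11: g(11,-3)=165 g(11,-1)=407 g(11,1)=451 g(11,3)=329 g(11,5)=165 g(11,7)=55 g(11,9)=11 g(11,11)=1
t=12: g(12,-2)=572 g(12,0)=858 g(12,2)=780 g(12,4)=494 g(12,6)=220 g(12,8)=66 g(12,10)=12 g(12,12)=1
t=13: g(13,-3)=572 g(13,-1)=1430 g(13,1)=1638 g(13,3)=1274 g(13,5)=714 g(13,7)=286 g(13,9)=78 g(13,11)=13 g(13,13)=1
t=14: g(14,-2)=2002 g(14,0)=3068 g(14,2)=2912 g(14,4)=1988 g(14,6)=1000 g(14,8)=364 g(14,10)=91 g(14,12)=14 g(14,14)=1
t=15: g(15,-3)=2002 g(15,-1)=5070 g(15,1)=5980 g(15,3)=4900 g(15,5)=2988 g(15,7)=1364 g(15,9)=455 g(15,11)=105 g(15,13)=15 g(15,15)=1
t=16: g(16,-2)=7072 g(16,0)=11050 g(16,2)=10880 g(16,4)=7888 g(16,6)=4352 g(16,8)=1819 g(16,10)=560 g(16,12)=120 g(16,14)=16 g(16,16)=1
t=17: g(17,-3)=7072 g(17,-1)=18122 g(17,1)=21930 g(17,3)=18768 g(17,5)=12240 g(17,7)=6171 g(17,9)=2379 g(17,11)=680 g(17,13)=136 g(17,15)=17 g(17,17)=1
t=18: g(18,-2)=25194 g(18,0)=40052 g(18,2)=40698 g(18,4)=31008 g(18,6)=18411 g(18,8)=8550 g(18,10)=3059 g(18,12)=816 g(18,14)=153 g(18,16)=18 g(18,18)=1
t=19: g(19,-3)=25194 g(19,-1)=65246 g(19,1)=80750 g(19,3)=71706 g(19,5)=49419 g(19,7)=26961 g(19,9)=11609 g(19,11)=3875 g(19,13)=969 g(19,15)=171 g(19,17)=19 g(19,19)=1
t=20: g(20,-2)=90440 g(20,0)=145996 g(20,2)=152456 g(20,4)=121125 g(20,6)=76380 g(20,8)=38570 g(20,10)=15484 g(20,12)=4844 g(20,14)=1140 g(20,16)=190 g(20,18)=20 g(20,20)=1
t=21: g(21,-3)=90440 g(21,-1)=236436 g(21,1)=298452 g(21,3)=273581 g(21,5)=197505 g(21,7)=114950 g(21,9)=54054 g(21,11)=20328 g(21,13)=5984 g(21,15)=1330 g(21,17)=210 g(21,19)=21 g(21,21)=1
t=22: g(22,-2)=326876 g(22,0)=534888 g(22,2)=572033 g(22,4)=471086 g(22,6)=312455 g(22,8)=169004 g(22,10)=74382 g(22,12)=26312 g(22,14)=7314 g(22,16)=1540 g(22,18)=231 g(22,20)=22 g(22,22)=1
Paths never hitting -4: Σ_s g(22,s) = 2496144
Paths hitting -4: 2^22 - 2496144 = 1698160
P = 1698160/4194304 = 106135/262144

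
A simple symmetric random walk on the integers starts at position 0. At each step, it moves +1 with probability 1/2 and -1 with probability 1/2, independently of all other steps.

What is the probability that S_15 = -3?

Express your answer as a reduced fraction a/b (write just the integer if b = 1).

Answer: 5005/32768

Derivation:
To reach position -3 after 15 steps: need 6 steps of +1 and 9 of -1.
Favorable paths: C(15,6) = 5005
Total paths: 2^15 = 32768
P = 5005/32768 = 5005/32768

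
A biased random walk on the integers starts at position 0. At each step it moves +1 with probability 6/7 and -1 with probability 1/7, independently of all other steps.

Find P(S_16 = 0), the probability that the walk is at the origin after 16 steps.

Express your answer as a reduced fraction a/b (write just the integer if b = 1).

To be at 0 after 16 steps: need exactly 8 steps of +1 and 8 of -1.
Number of such sequences: C(16,8) = 12870
Each has probability (6/7)^8 · (1/7)^8 = 1679616/33232930569601
P = 12870 · 1679616/33232930569601 = 21616657920/33232930569601

Answer: 21616657920/33232930569601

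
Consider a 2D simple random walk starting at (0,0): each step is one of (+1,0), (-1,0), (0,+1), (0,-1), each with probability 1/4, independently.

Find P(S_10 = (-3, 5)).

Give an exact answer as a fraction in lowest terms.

Let h be the number of horizontal steps (so 10-h are vertical). To end at (-3,5) need (h-3)/2 right-steps and ((10-h)+5)/2 up-steps.
Sum over h with 3 ≤ h ≤ 5, h ≡ 1 (mod 2), 10-h ≡ 1 (mod 2):
h=3: C(10,3)·C(3,0)·C(7,6) = 120·1·7 = 840
h=5: C(10,5)·C(5,1)·C(5,5) = 252·5·1 = 1260
Total favorable: 2100
Total paths: 4^10 = 1048576
P = 2100/1048576 = 525/262144

Answer: 525/262144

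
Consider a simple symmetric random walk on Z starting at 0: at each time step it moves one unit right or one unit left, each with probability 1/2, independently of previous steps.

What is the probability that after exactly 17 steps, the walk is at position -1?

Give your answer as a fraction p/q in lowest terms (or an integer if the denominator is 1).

Answer: 12155/65536

Derivation:
To reach position -1 after 17 steps: need 8 steps of +1 and 9 of -1.
Favorable paths: C(17,8) = 24310
Total paths: 2^17 = 131072
P = 24310/131072 = 12155/65536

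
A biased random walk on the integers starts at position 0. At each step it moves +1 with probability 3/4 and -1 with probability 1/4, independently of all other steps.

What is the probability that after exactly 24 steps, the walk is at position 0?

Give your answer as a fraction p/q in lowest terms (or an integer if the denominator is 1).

To be at 0 after 24 steps: need exactly 12 steps of +1 and 12 of -1.
Number of such sequences: C(24,12) = 2704156
Each has probability (3/4)^12 · (1/4)^12 = 531441/281474976710656
P = 2704156 · 531441/281474976710656 = 359274842199/70368744177664

Answer: 359274842199/70368744177664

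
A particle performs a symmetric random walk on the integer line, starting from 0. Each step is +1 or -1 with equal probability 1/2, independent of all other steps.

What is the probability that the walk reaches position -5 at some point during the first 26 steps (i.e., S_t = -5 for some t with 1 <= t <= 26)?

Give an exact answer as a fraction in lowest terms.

Answer: 342821/1048576

Derivation:
Count via complement. Let g(t,s) = #length-t paths at position s with S_1..S_t all ≠ -5.
g(t,s) = g(t-1,s-1) + g(t-1,s+1) for s ≠ -5; g(t,-5) = 0.
t=0: g(0,0)=1
t=1: g(1,-1)=1 g(1,1)=1
t=2: g(2,-2)=1 g(2,0)=2 g(2,2)=1
t=3: g(3,-3)=1 g(3,-1)=3 g(3,1)=3 g(3,3)=1
t=4: g(4,-4)=1 g(4,-2)=4 g(4,0)=6 g(4,2)=4 g(4,4)=1
t=5: g(5,-3)=5 g(5,-1)=10 g(5,1)=10 g(5,3)=5 g(5,5)=1
t=6: g(6,-4)=5 g(6,-2)=15 g(6,0)=20 g(6,2)=15 g(6,4)=6 g(6,6)=1
t=7: g(7,-3)=20 g(7,-1)=35 g(7,1)=35 g(7,3)=21 g(7,5)=7 g(7,7)=1
t=8: g(8,-4)=20 g(8,-2)=55 g(8,0)=70 g(8,2)=56 g(8,4)=28 g(8,6)=8 g(8,8)=1
t=9: g(9,-3)=75 g(9,-1)=125 g(9,1)=126 g(9,3)=84 g(9,5)=36 g(9,7)=9 g(9,9)=1
t=10: g(10,-4)=75 g(10,-2)=200 g(10,0)=251 g(10,2)=210 g(10,4)=120 g(10,6)=45 g(10,8)=10 g(10,10)=1
t=11: g(11,-3)=275 g(11,-1)=451 g(11,1)=461 g(11,3)=330 g(11,5)=165 g(11,7)=55 g(11,9)=11 g(11,11)=1
t=12: g(12,-4)=275 g(12,-2)=726 g(12,0)=912 g(12,2)=791 g(12,4)=495 g(12,6)=220 g(12,8)=66 g(12,10)=12 g(12,12)=1
t=13: g(13,-3)=1001 g(13,-1)=1638 g(13,1)=1703 g(13,3)=1286 g(13,5)=715 g(13,7)=286 g(13,9)=78 g(13,11)=13 g(13,13)=1
t=14: g(14,-4)=1001 g(14,-2)=2639 g(14,0)=3341 g(14,2)=2989 g(14,4)=2001 g(14,6)=1001 g(14,8)=364 g(14,10)=91 g(14,12)=14 g(14,14)=1
t=15: g(15,-3)=3640 g(15,-1)=5980 g(15,1)=6330 g(15,3)=4990 g(15,5)=3002 g(15,7)=1365 g(15,9)=455 g(15,11)=105 g(15,13)=15 g(15,15)=1
t=16: g(16,-4)=3640 g(16,-2)=9620 g(16,0)=12310 g(16,2)=11320 g(16,4)=7992 g(16,6)=4367 g(16,8)=1820 g(16,10)=560 g(16,12)=120 g(16,14)=16 g(16,16)=1
t=17: g(17,-3)=13260 g(17,-1)=21930 g(17,1)=23630 g(17,3)=19312 g(17,5)=12359 g(17,7)=6187 g(17,9)=2380 g(17,11)=680 g(17,13)=136 g(17,15)=17 g(17,17)=1
t=18: g(18,-4)=13260 g(18,-2)=35190 g(18,0)=45560 g(18,2)=42942 g(18,4)=31671 g(18,6)=18546 g(18,8)=8567 g(18,10)=3060 g(18,12)=816 g(18,14)=153 g(18,16)=18 g(18,18)=1
t=19: g(19,-3)=48450 g(19,-1)=80750 g(19,1)=88502 g(19,3)=74613 g(19,5)=50217 g(19,7)=27113 g(19,9)=11627 g(19,11)=3876 g(19,13)=969 g(19,15)=171 g(19,17)=19 g(19,19)=1
t=20: g(20,-4)=48450 g(20,-2)=129200 g(20,0)=169252 g(20,2)=163115 g(20,4)=124830 g(20,6)=77330 g(20,8)=38740 g(20,10)=15503 g(20,12)=4845 g(20,14)=1140 g(20,16)=190 g(20,18)=20 g(20,20)=1
t=21: g(21,-3)=177650 g(21,-1)=298452 g(21,1)=332367 g(21,3)=287945 g(21,5)=202160 g(21,7)=116070 g(21,9)=54243 g(21,11)=20348 g(21,13)=5985 g(21,15)=1330 g(21,17)=210 g(21,19)=21 g(21,21)=1
t=22: g(22,-4)=177650 g(22,-2)=476102 g(22,0)=630819 g(22,2)=620312 g(22,4)=490105 g(22,6)=318230 g(22,8)=170313 g(22,10)=74591 g(22,12)=26333 g(22,14)=7315 g(22,16)=1540 g(22,18)=231 g(22,20)=22 g(22,22)=1
t=23: g(23,-3)=653752 g(23,-1)=1106921 g(23,1)=1251131 g(23,3)=1110417 g(23,5)=808335 g(23,7)=488543 g(23,9)=244904 g(23,11)=100924 g(23,13)=33648 g(23,15)=8855 g(23,17)=1771 g(23,19)=253 g(23,21)=23 g(23,23)=1
t=24: g(24,-4)=653752 g(24,-2)=1760673 g(24,0)=2358052 g(24,2)=2361548 g(24,4)=1918752 g(24,6)=1296878 g(24,8)=733447 g(24,10)=345828 g(24,12)=134572 g(24,14)=42503 g(24,16)=10626 g(24,18)=2024 g(24,20)=276 g(24,22)=24 g(24,24)=1
t=25: g(25,-3)=2414425 g(25,-1)=4118725 g(25,1)=4719600 g(25,3)=4280300 g(25,5)=3215630 g(25,7)=2030325 g(25,9)=1079275 g(25,11)=480400 g(25,13)=177075 g(25,15)=53129 g(25,17)=12650 g(25,19)=2300 g(25,21)=300 g(25,23)=25 g(25,25)=1
t=26: g(26,-4)=2414425 g(26,-2)=6533150 g(26,0)=8838325 g(26,2)=8999900 g(26,4)=7495930 g(26,6)=5245955 g(26,8)=3109600 g(26,10)=1559675 g(26,12)=657475 g(26,14)=230204 g(26,16)=65779 g(26,18)=14950 g(26,20)=2600 g(26,22)=325 g(26,24)=26 g(26,26)=1
Paths never hitting -5: Σ_s g(26,s) = 45168320
Paths hitting -5: 2^26 - 45168320 = 21940544
P = 21940544/67108864 = 342821/1048576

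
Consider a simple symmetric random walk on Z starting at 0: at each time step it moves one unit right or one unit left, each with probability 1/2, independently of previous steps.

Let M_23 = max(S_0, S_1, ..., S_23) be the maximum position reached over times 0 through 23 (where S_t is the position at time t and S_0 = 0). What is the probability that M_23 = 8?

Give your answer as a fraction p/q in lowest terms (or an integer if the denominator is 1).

Answer: 245157/8388608

Derivation:
Let M_23 = max(S_0,...,S_23). Use the reflection principle: for j ≥ 1, #{paths with M_23 ≥ j} = #{S_23 ≥ j} + #{S_23 ≥ j+1}.
By reflection, #{M_23 ≥ 8} = #{S_23 ≥ 8} + #{S_23 ≥ 9} = 390656 + 390656 = 781312.
#{M_23 ≥ 9} = #{S_23 ≥ 9} + #{S_23 ≥ 10} = 390656 + 145499 = 536155.
#{M_23 = 8} = 781312 - 536155 = 245157.
P(M_23 = 8) = 245157/8388608 = 245157/8388608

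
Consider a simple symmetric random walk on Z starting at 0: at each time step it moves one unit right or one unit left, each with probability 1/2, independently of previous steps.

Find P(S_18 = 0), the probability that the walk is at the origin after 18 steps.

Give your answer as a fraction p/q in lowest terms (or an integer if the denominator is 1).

Answer: 12155/65536

Derivation:
To return to 0 after 18 steps: need exactly 9 steps of +1 and 9 of -1.
Favorable paths: C(18,9) = 48620
Total paths: 2^18 = 262144
P = 48620/262144 = 12155/65536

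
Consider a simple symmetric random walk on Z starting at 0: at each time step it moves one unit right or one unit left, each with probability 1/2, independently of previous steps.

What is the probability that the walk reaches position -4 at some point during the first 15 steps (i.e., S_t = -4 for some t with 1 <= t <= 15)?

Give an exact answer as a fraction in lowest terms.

Answer: 309/1024

Derivation:
Count via complement. Let g(t,s) = #length-t paths at position s with S_1..S_t all ≠ -4.
g(t,s) = g(t-1,s-1) + g(t-1,s+1) for s ≠ -4; g(t,-4) = 0.
t=0: g(0,0)=1
t=1: g(1,-1)=1 g(1,1)=1
t=2: g(2,-2)=1 g(2,0)=2 g(2,2)=1
t=3: g(3,-3)=1 g(3,-1)=3 g(3,1)=3 g(3,3)=1
t=4: g(4,-2)=4 g(4,0)=6 g(4,2)=4 g(4,4)=1
t=5: g(5,-3)=4 g(5,-1)=10 g(5,1)=10 g(5,3)=5 g(5,5)=1
t=6: g(6,-2)=14 g(6,0)=20 g(6,2)=15 g(6,4)=6 g(6,6)=1
t=7: g(7,-3)=14 g(7,-1)=34 g(7,1)=35 g(7,3)=21 g(7,5)=7 g(7,7)=1
t=8: g(8,-2)=48 g(8,0)=69 g(8,2)=56 g(8,4)=28 g(8,6)=8 g(8,8)=1
t=9: g(9,-3)=48 g(9,-1)=117 g(9,1)=125 g(9,3)=84 g(9,5)=36 g(9,7)=9 g(9,9)=1
t=10: g(10,-2)=165 g(10,0)=242 g(10,2)=209 g(10,4)=120 g(10,6)=45 g(10,8)=10 g(10,10)=1
t=11: g(11,-3)=165 g(11,-1)=407 g(11,1)=451 g(11,3)=329 g(11,5)=165 g(11,7)=55 g(11,9)=11 g(11,11)=1
t=12: g(12,-2)=572 g(12,0)=858 g(12,2)=780 g(12,4)=494 g(12,6)=220 g(12,8)=66 g(12,10)=12 g(12,12)=1
t=13: g(13,-3)=572 g(13,-1)=1430 g(13,1)=1638 g(13,3)=1274 g(13,5)=714 g(13,7)=286 g(13,9)=78 g(13,11)=13 g(13,13)=1
t=14: g(14,-2)=2002 g(14,0)=3068 g(14,2)=2912 g(14,4)=1988 g(14,6)=1000 g(14,8)=364 g(14,10)=91 g(14,12)=14 g(14,14)=1
t=15: g(15,-3)=2002 g(15,-1)=5070 g(15,1)=5980 g(15,3)=4900 g(15,5)=2988 g(15,7)=1364 g(15,9)=455 g(15,11)=105 g(15,13)=15 g(15,15)=1
Paths never hitting -4: Σ_s g(15,s) = 22880
Paths hitting -4: 2^15 - 22880 = 9888
P = 9888/32768 = 309/1024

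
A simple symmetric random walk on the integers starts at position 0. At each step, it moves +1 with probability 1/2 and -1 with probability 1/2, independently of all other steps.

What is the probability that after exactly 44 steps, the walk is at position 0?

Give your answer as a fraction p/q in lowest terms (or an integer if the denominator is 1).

Answer: 263012370465/2199023255552

Derivation:
To return to 0 after 44 steps: need exactly 22 steps of +1 and 22 of -1.
Favorable paths: C(44,22) = 2104098963720
Total paths: 2^44 = 17592186044416
P = 2104098963720/17592186044416 = 263012370465/2199023255552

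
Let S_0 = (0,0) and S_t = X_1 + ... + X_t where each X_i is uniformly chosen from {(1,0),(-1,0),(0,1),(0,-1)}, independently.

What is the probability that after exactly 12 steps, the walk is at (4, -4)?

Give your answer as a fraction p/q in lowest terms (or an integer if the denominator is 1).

Let h be the number of horizontal steps (so 12-h are vertical). To end at (4,-4) need (h+4)/2 right-steps and ((12-h)-4)/2 up-steps.
Sum over h with 4 ≤ h ≤ 8, h ≡ 0 (mod 2), 12-h ≡ 0 (mod 2):
h=4: C(12,4)·C(4,4)·C(8,2) = 495·1·28 = 13860
h=6: C(12,6)·C(6,5)·C(6,1) = 924·6·6 = 33264
h=8: C(12,8)·C(8,6)·C(4,0) = 495·28·1 = 13860
Total favorable: 60984
Total paths: 4^12 = 16777216
P = 60984/16777216 = 7623/2097152

Answer: 7623/2097152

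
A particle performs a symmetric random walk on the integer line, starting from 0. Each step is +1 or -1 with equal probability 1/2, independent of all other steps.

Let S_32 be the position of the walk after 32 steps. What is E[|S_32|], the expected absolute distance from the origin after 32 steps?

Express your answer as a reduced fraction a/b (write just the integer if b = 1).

Answer: 300540195/67108864

Derivation:
S_32 takes values m ≡ 0 (mod 2) with |m| ≤ 32; P(S_32=m) = C(32,(32+m)/2)/2^32.
Total paths: 2^32 = 4294967296
Distribution: P(S=-32)=1/4294967296, P(S=-30)=32/4294967296, P(S=-28)=496/4294967296, P(S=-26)=4960/4294967296, P(S=-24)=35960/4294967296, P(S=-22)=201376/4294967296, P(S=-20)=906192/4294967296, P(S=-18)=3365856/4294967296, P(S=-16)=10518300/4294967296, P(S=-14)=28048800/4294967296, P(S=-12)=64512240/4294967296, P(S=-10)=129024480/4294967296, P(S=-8)=225792840/4294967296, P(S=-6)=347373600/4294967296, P(S=-4)=471435600/4294967296, P(S=-2)=565722720/4294967296, P(S=0)=601080390/4294967296, P(S=2)=565722720/4294967296, P(S=4)=471435600/4294967296, P(S=6)=347373600/4294967296, P(S=8)=225792840/4294967296, P(S=10)=129024480/4294967296, P(S=12)=64512240/4294967296, P(S=14)=28048800/4294967296, P(S=16)=10518300/4294967296, P(S=18)=3365856/4294967296, P(S=20)=906192/4294967296, P(S=22)=201376/4294967296, P(S=24)=35960/4294967296, P(S=26)=4960/4294967296, P(S=28)=496/4294967296, P(S=30)=32/4294967296, P(S=32)=1/4294967296
E[|S_32|] = Σ_m |m|·P(S_32=m) = 19234572480/4294967296 = 300540195/67108864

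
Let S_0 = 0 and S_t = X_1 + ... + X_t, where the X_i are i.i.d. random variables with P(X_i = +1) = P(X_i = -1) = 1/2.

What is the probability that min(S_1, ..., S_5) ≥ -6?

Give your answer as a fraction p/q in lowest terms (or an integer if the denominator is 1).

Answer: 1

Derivation:
Let f(t,s) = #length-t paths at position s with S_1..S_t all ≥ -6.
f(t,s) = f(t-1,s-1) + f(t-1,s+1) for s ≥ -6; f(t,s) = 0 for s < -6.
t=0: f(0,0)=1
t=1: f(1,-1)=1 f(1,1)=1
t=2: f(2,-2)=1 f(2,0)=2 f(2,2)=1
t=3: f(3,-3)=1 f(3,-1)=3 f(3,1)=3 f(3,3)=1
t=4: f(4,-4)=1 f(4,-2)=4 f(4,0)=6 f(4,2)=4 f(4,4)=1
t=5: f(5,-5)=1 f(5,-3)=5 f(5,-1)=10 f(5,1)=10 f(5,3)=5 f(5,5)=1
Σ_s f(5,s) = 32
P = 32/32 = 1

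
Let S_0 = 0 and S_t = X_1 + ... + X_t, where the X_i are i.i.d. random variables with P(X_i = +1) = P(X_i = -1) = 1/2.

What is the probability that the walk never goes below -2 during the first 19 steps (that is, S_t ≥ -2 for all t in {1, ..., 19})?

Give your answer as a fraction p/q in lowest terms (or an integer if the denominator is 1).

Answer: 130169/262144

Derivation:
Let f(t,s) = #length-t paths at position s with S_1..S_t all ≥ -2.
f(t,s) = f(t-1,s-1) + f(t-1,s+1) for s ≥ -2; f(t,s) = 0 for s < -2.
t=0: f(0,0)=1
t=1: f(1,-1)=1 f(1,1)=1
t=2: f(2,-2)=1 f(2,0)=2 f(2,2)=1
t=3: f(3,-1)=3 f(3,1)=3 f(3,3)=1
t=4: f(4,-2)=3 f(4,0)=6 f(4,2)=4 f(4,4)=1
t=5: f(5,-1)=9 f(5,1)=10 f(5,3)=5 f(5,5)=1
t=6: f(6,-2)=9 f(6,0)=19 f(6,2)=15 f(6,4)=6 f(6,6)=1
t=7: f(7,-1)=28 f(7,1)=34 f(7,3)=21 f(7,5)=7 f(7,7)=1
t=8: f(8,-2)=28 f(8,0)=62 f(8,2)=55 f(8,4)=28 f(8,6)=8 f(8,8)=1
t=9: f(9,-1)=90 f(9,1)=117 f(9,3)=83 f(9,5)=36 f(9,7)=9 f(9,9)=1
t=10: f(10,-2)=90 f(10,0)=207 f(10,2)=200 f(10,4)=119 f(10,6)=45 f(10,8)=10 f(10,10)=1
t=11: f(11,-1)=297 f(11,1)=407 f(11,3)=319 f(11,5)=164 f(11,7)=55 f(11,9)=11 f(11,11)=1
t=12: f(12,-2)=297 f(12,0)=704 f(12,2)=726 f(12,4)=483 f(12,6)=219 f(12,8)=66 f(12,10)=12 f(12,12)=1
t=13: f(13,-1)=1001 f(13,1)=1430 f(13,3)=1209 f(13,5)=702 f(13,7)=285 f(13,9)=78 f(13,11)=13 f(13,13)=1
t=14: f(14,-2)=1001 f(14,0)=2431 f(14,2)=2639 f(14,4)=1911 f(14,6)=987 f(14,8)=363 f(14,10)=91 f(14,12)=14 f(14,14)=1
t=15: f(15,-1)=3432 f(15,1)=5070 f(15,3)=4550 f(15,5)=2898 f(15,7)=1350 f(15,9)=454 f(15,11)=105 f(15,13)=15 f(15,15)=1
t=16: f(16,-2)=3432 f(16,0)=8502 f(16,2)=9620 f(16,4)=7448 f(16,6)=4248 f(16,8)=1804 f(16,10)=559 f(16,12)=120 f(16,14)=16 f(16,16)=1
t=17: f(17,-1)=11934 f(17,1)=18122 f(17,3)=17068 f(17,5)=11696 f(17,7)=6052 f(17,9)=2363 f(17,11)=679 f(17,13)=136 f(17,15)=17 f(17,17)=1
t=18: f(18,-2)=11934 f(18,0)=30056 f(18,2)=35190 f(18,4)=28764 f(18,6)=17748 f(18,8)=8415 f(18,10)=3042 f(18,12)=815 f(18,14)=153 f(18,16)=18 f(18,18)=1
t=19: f(19,-1)=41990 f(19,1)=65246 f(19,3)=63954 f(19,5)=46512 f(19,7)=26163 f(19,9)=11457 f(19,11)=3857 f(19,13)=968 f(19,15)=171 f(19,17)=19 f(19,19)=1
Σ_s f(19,s) = 260338
P = 260338/524288 = 130169/262144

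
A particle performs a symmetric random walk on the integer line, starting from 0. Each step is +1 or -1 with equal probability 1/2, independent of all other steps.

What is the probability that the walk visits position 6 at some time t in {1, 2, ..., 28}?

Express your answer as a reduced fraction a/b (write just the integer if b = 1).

Answer: 35558423/134217728

Derivation:
Count via complement. Let g(t,s) = #length-t paths at position s with S_1..S_t all ≠ 6.
g(t,s) = g(t-1,s-1) + g(t-1,s+1) for s ≠ 6; g(t,6) = 0.
t=0: g(0,0)=1
t=1: g(1,-1)=1 g(1,1)=1
t=2: g(2,-2)=1 g(2,0)=2 g(2,2)=1
t=3: g(3,-3)=1 g(3,-1)=3 g(3,1)=3 g(3,3)=1
t=4: g(4,-4)=1 g(4,-2)=4 g(4,0)=6 g(4,2)=4 g(4,4)=1
t=5: g(5,-5)=1 g(5,-3)=5 g(5,-1)=10 g(5,1)=10 g(5,3)=5 g(5,5)=1
t=6: g(6,-6)=1 g(6,-4)=6 g(6,-2)=15 g(6,0)=20 g(6,2)=15 g(6,4)=6
t=7: g(7,-7)=1 g(7,-5)=7 g(7,-3)=21 g(7,-1)=35 g(7,1)=35 g(7,3)=21 g(7,5)=6
t=8: g(8,-8)=1 g(8,-6)=8 g(8,-4)=28 g(8,-2)=56 g(8,0)=70 g(8,2)=56 g(8,4)=27
t=9: g(9,-9)=1 g(9,-7)=9 g(9,-5)=36 g(9,-3)=84 g(9,-1)=126 g(9,1)=126 g(9,3)=83 g(9,5)=27
t=10: g(10,-10)=1 g(10,-8)=10 g(10,-6)=45 g(10,-4)=120 g(10,-2)=210 g(10,0)=252 g(10,2)=209 g(10,4)=110
t=11: g(11,-11)=1 g(11,-9)=11 g(11,-7)=55 g(11,-5)=165 g(11,-3)=330 g(11,-1)=462 g(11,1)=461 g(11,3)=319 g(11,5)=110
t=12: g(12,-12)=1 g(12,-10)=12 g(12,-8)=66 g(12,-6)=220 g(12,-4)=495 g(12,-2)=792 g(12,0)=923 g(12,2)=780 g(12,4)=429
t=13: g(13,-13)=1 g(13,-11)=13 g(13,-9)=78 g(13,-7)=286 g(13,-5)=715 g(13,-3)=1287 g(13,-1)=1715 g(13,1)=1703 g(13,3)=1209 g(13,5)=429
t=14: g(14,-14)=1 g(14,-12)=14 g(14,-10)=91 g(14,-8)=364 g(14,-6)=1001 g(14,-4)=2002 g(14,-2)=3002 g(14,0)=3418 g(14,2)=2912 g(14,4)=1638
t=15: g(15,-15)=1 g(15,-13)=15 g(15,-11)=105 g(15,-9)=455 g(15,-7)=1365 g(15,-5)=3003 g(15,-3)=5004 g(15,-1)=6420 g(15,1)=6330 g(15,3)=4550 g(15,5)=1638
t=16: g(16,-16)=1 g(16,-14)=16 g(16,-12)=120 g(16,-10)=560 g(16,-8)=1820 g(16,-6)=4368 g(16,-4)=8007 g(16,-2)=11424 g(16,0)=12750 g(16,2)=10880 g(16,4)=6188
t=17: g(17,-17)=1 g(17,-15)=17 g(17,-13)=136 g(17,-11)=680 g(17,-9)=2380 g(17,-7)=6188 g(17,-5)=12375 g(17,-3)=19431 g(17,-1)=24174 g(17,1)=23630 g(17,3)=17068 g(17,5)=6188
t=18: g(18,-18)=1 g(18,-16)=18 g(18,-14)=153 g(18,-12)=816 g(18,-10)=3060 g(18,-8)=8568 g(18,-6)=18563 g(18,-4)=31806 g(18,-2)=43605 g(18,0)=47804 g(18,2)=40698 g(18,4)=23256
t=19: g(19,-19)=1 g(19,-17)=19 g(19,-15)=171 g(19,-13)=969 g(19,-11)=3876 g(19,-9)=11628 g(19,-7)=27131 g(19,-5)=50369 g(19,-3)=75411 g(19,-1)=91409 g(19,1)=88502 g(19,3)=63954 g(19,5)=23256
t=20: g(20,-20)=1 g(20,-18)=20 g(20,-16)=190 g(20,-14)=1140 g(20,-12)=4845 g(20,-10)=15504 g(20,-8)=38759 g(20,-6)=77500 g(20,-4)=125780 g(20,-2)=166820 g(20,0)=179911 g(20,2)=152456 g(20,4)=87210
t=21: g(21,-21)=1 g(21,-19)=21 g(21,-17)=210 g(21,-15)=1330 g(21,-13)=5985 g(21,-11)=20349 g(21,-9)=54263 g(21,-7)=116259 g(21,-5)=203280 g(21,-3)=292600 g(21,-1)=346731 g(21,1)=332367 g(21,3)=239666 g(21,5)=87210
t=22: g(22,-22)=1 g(22,-20)=22 g(22,-18)=231 g(22,-16)=1540 g(22,-14)=7315 g(22,-12)=26334 g(22,-10)=74612 g(22,-8)=170522 g(22,-6)=319539 g(22,-4)=495880 g(22,-2)=639331 g(22,0)=679098 g(22,2)=572033 g(22,4)=326876
t=23: g(23,-23)=1 g(23,-21)=23 g(23,-19)=253 g(23,-17)=1771 g(23,-15)=8855 g(23,-13)=33649 g(23,-11)=100946 g(23,-9)=245134 g(23,-7)=490061 g(23,-5)=815419 g(23,-3)=1135211 g(23,-1)=1318429 g(23,1)=1251131 g(23,3)=898909 g(23,5)=326876
t=24: g(24,-24)=1 g(24,-22)=24 g(24,-20)=276 g(24,-18)=2024 g(24,-16)=10626 g(24,-14)=42504 g(24,-12)=134595 g(24,-10)=346080 g(24,-8)=735195 g(24,-6)=1305480 g(24,-4)=1950630 g(24,-2)=2453640 g(24,0)=2569560 g(24,2)=2150040 g(24,4)=1225785
t=25: g(25,-25)=1 g(25,-23)=25 g(25,-21)=300 g(25,-19)=2300 g(25,-17)=12650 g(25,-15)=53130 g(25,-13)=177099 g(25,-11)=480675 g(25,-9)=1081275 g(25,-7)=2040675 g(25,-5)=3256110 g(25,-3)=4404270 g(25,-1)=5023200 g(25,1)=4719600 g(25,3)=3375825 g(25,5)=1225785
t=26: g(26,-26)=1 g(26,-24)=26 g(26,-22)=325 g(26,-20)=2600 g(26,-18)=14950 g(26,-16)=65780 g(26,-14)=230229 g(26,-12)=657774 g(26,-10)=1561950 g(26,-8)=3121950 g(26,-6)=5296785 g(26,-4)=7660380 g(26,-2)=9427470 g(26,0)=9742800 g(26,2)=8095425 g(26,4)=4601610
t=27: g(27,-27)=1 g(27,-25)=27 g(27,-23)=351 g(27,-21)=2925 g(27,-19)=17550 g(27,-17)=80730 g(27,-15)=296009 g(27,-13)=888003 g(27,-11)=2219724 g(27,-9)=4683900 g(27,-7)=8418735 g(27,-5)=12957165 g(27,-3)=17087850 g(27,-1)=19170270 g(27,1)=17838225 g(27,3)=12697035 g(27,5)=4601610
t=28: g(28,-28)=1 g(28,-26)=28 g(28,-24)=378 g(28,-22)=3276 g(28,-20)=20475 g(28,-18)=98280 g(28,-16)=376739 g(28,-14)=1184012 g(28,-12)=3107727 g(28,-10)=6903624 g(28,-8)=13102635 g(28,-6)=21375900 g(28,-4)=30045015 g(28,-2)=36258120 g(28,0)=37008495 g(28,2)=30535260 g(28,4)=17298645
Paths never hitting 6: Σ_s g(28,s) = 197318610
Paths hitting 6: 2^28 - 197318610 = 71116846
P = 71116846/268435456 = 35558423/134217728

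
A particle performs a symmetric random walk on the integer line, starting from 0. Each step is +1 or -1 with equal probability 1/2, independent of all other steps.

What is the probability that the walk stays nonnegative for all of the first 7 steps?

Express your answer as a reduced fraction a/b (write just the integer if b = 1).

Let f(t,s) = #length-t paths at position s with S_1..S_t all ≥ 0.
f(t,s) = f(t-1,s-1) + f(t-1,s+1) for s ≥ 0; f(t,s) = 0 for s < 0.
t=0: f(0,0)=1
t=1: f(1,1)=1
t=2: f(2,0)=1 f(2,2)=1
t=3: f(3,1)=2 f(3,3)=1
t=4: f(4,0)=2 f(4,2)=3 f(4,4)=1
t=5: f(5,1)=5 f(5,3)=4 f(5,5)=1
t=6: f(6,0)=5 f(6,2)=9 f(6,4)=5 f(6,6)=1
t=7: f(7,1)=14 f(7,3)=14 f(7,5)=6 f(7,7)=1
Σ_s f(7,s) = 35
P = 35/128 = 35/128

Answer: 35/128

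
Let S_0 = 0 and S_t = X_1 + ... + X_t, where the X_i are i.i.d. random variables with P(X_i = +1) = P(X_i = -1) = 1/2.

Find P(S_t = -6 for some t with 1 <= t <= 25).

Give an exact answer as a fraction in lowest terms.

Count via complement. Let g(t,s) = #length-t paths at position s with S_1..S_t all ≠ -6.
g(t,s) = g(t-1,s-1) + g(t-1,s+1) for s ≠ -6; g(t,-6) = 0.
t=0: g(0,0)=1
t=1: g(1,-1)=1 g(1,1)=1
t=2: g(2,-2)=1 g(2,0)=2 g(2,2)=1
t=3: g(3,-3)=1 g(3,-1)=3 g(3,1)=3 g(3,3)=1
t=4: g(4,-4)=1 g(4,-2)=4 g(4,0)=6 g(4,2)=4 g(4,4)=1
t=5: g(5,-5)=1 g(5,-3)=5 g(5,-1)=10 g(5,1)=10 g(5,3)=5 g(5,5)=1
t=6: g(6,-4)=6 g(6,-2)=15 g(6,0)=20 g(6,2)=15 g(6,4)=6 g(6,6)=1
t=7: g(7,-5)=6 g(7,-3)=21 g(7,-1)=35 g(7,1)=35 g(7,3)=21 g(7,5)=7 g(7,7)=1
t=8: g(8,-4)=27 g(8,-2)=56 g(8,0)=70 g(8,2)=56 g(8,4)=28 g(8,6)=8 g(8,8)=1
t=9: g(9,-5)=27 g(9,-3)=83 g(9,-1)=126 g(9,1)=126 g(9,3)=84 g(9,5)=36 g(9,7)=9 g(9,9)=1
t=10: g(10,-4)=110 g(10,-2)=209 g(10,0)=252 g(10,2)=210 g(10,4)=120 g(10,6)=45 g(10,8)=10 g(10,10)=1
t=11: g(11,-5)=110 g(11,-3)=319 g(11,-1)=461 g(11,1)=462 g(11,3)=330 g(11,5)=165 g(11,7)=55 g(11,9)=11 g(11,11)=1
t=12: g(12,-4)=429 g(12,-2)=780 g(12,0)=923 g(12,2)=792 g(12,4)=495 g(12,6)=220 g(12,8)=66 g(12,10)=12 g(12,12)=1
t=13: g(13,-5)=429 g(13,-3)=1209 g(13,-1)=1703 g(13,1)=1715 g(13,3)=1287 g(13,5)=715 g(13,7)=286 g(13,9)=78 g(13,11)=13 g(13,13)=1
t=14: g(14,-4)=1638 g(14,-2)=2912 g(14,0)=3418 g(14,2)=3002 g(14,4)=2002 g(14,6)=1001 g(14,8)=364 g(14,10)=91 g(14,12)=14 g(14,14)=1
t=15: g(15,-5)=1638 g(15,-3)=4550 g(15,-1)=6330 g(15,1)=6420 g(15,3)=5004 g(15,5)=3003 g(15,7)=1365 g(15,9)=455 g(15,11)=105 g(15,13)=15 g(15,15)=1
t=16: g(16,-4)=6188 g(16,-2)=10880 g(16,0)=12750 g(16,2)=11424 g(16,4)=8007 g(16,6)=4368 g(16,8)=1820 g(16,10)=560 g(16,12)=120 g(16,14)=16 g(16,16)=1
t=17: g(17,-5)=6188 g(17,-3)=17068 g(17,-1)=23630 g(17,1)=24174 g(17,3)=19431 g(17,5)=12375 g(17,7)=6188 g(17,9)=2380 g(17,11)=680 g(17,13)=136 g(17,15)=17 g(17,17)=1
t=18: g(18,-4)=23256 g(18,-2)=40698 g(18,0)=47804 g(18,2)=43605 g(18,4)=31806 g(18,6)=18563 g(18,8)=8568 g(18,10)=3060 g(18,12)=816 g(18,14)=153 g(18,16)=18 g(18,18)=1
t=19: g(19,-5)=23256 g(19,-3)=63954 g(19,-1)=88502 g(19,1)=91409 g(19,3)=75411 g(19,5)=50369 g(19,7)=27131 g(19,9)=11628 g(19,11)=3876 g(19,13)=969 g(19,15)=171 g(19,17)=19 g(19,19)=1
t=20: g(20,-4)=87210 g(20,-2)=152456 g(20,0)=179911 g(20,2)=166820 g(20,4)=125780 g(20,6)=77500 g(20,8)=38759 g(20,10)=15504 g(20,12)=4845 g(20,14)=1140 g(20,16)=190 g(20,18)=20 g(20,20)=1
t=21: g(21,-5)=87210 g(21,-3)=239666 g(21,-1)=332367 g(21,1)=346731 g(21,3)=292600 g(21,5)=203280 g(21,7)=116259 g(21,9)=54263 g(21,11)=20349 g(21,13)=5985 g(21,15)=1330 g(21,17)=210 g(21,19)=21 g(21,21)=1
t=22: g(22,-4)=326876 g(22,-2)=572033 g(22,0)=679098 g(22,2)=639331 g(22,4)=495880 g(22,6)=319539 g(22,8)=170522 g(22,10)=74612 g(22,12)=26334 g(22,14)=7315 g(22,16)=1540 g(22,18)=231 g(22,20)=22 g(22,22)=1
t=23: g(23,-5)=326876 g(23,-3)=898909 g(23,-1)=1251131 g(23,1)=1318429 g(23,3)=1135211 g(23,5)=815419 g(23,7)=490061 g(23,9)=245134 g(23,11)=100946 g(23,13)=33649 g(23,15)=8855 g(23,17)=1771 g(23,19)=253 g(23,21)=23 g(23,23)=1
t=24: g(24,-4)=1225785 g(24,-2)=2150040 g(24,0)=2569560 g(24,2)=2453640 g(24,4)=1950630 g(24,6)=1305480 g(24,8)=735195 g(24,10)=346080 g(24,12)=134595 g(24,14)=42504 g(24,16)=10626 g(24,18)=2024 g(24,20)=276 g(24,22)=24 g(24,24)=1
t=25: g(25,-5)=1225785 g(25,-3)=3375825 g(25,-1)=4719600 g(25,1)=5023200 g(25,3)=4404270 g(25,5)=3256110 g(25,7)=2040675 g(25,9)=1081275 g(25,11)=480675 g(25,13)=177099 g(25,15)=53130 g(25,17)=12650 g(25,19)=2300 g(25,21)=300 g(25,23)=25 g(25,25)=1
Paths never hitting -6: Σ_s g(25,s) = 25852920
Paths hitting -6: 2^25 - 25852920 = 7701512
P = 7701512/33554432 = 962689/4194304

Answer: 962689/4194304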